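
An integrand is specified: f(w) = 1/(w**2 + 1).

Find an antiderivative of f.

Check any antiderivative F(w) by computing F'(w) and comparing it with f(w).
Check: d/dw[atan(w)] = 1/(w**2 + 1) = f(w).

An antiderivative is F(w) = atan(w).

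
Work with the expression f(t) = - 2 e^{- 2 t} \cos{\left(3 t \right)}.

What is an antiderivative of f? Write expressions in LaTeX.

Any candidate F(t) must reproduce f(t) exactly when differentiated.
Check: d/dt[\frac{\left(- 6 \sin{\left(3 t \right)} + 4 \cos{\left(3 t \right)}\right) e^{- 2 t}}{13}] = - 2 e^{- 2 t} \cos{\left(3 t \right)} = f(t).

An antiderivative is F(t) = \frac{\left(- 6 \sin{\left(3 t \right)} + 4 \cos{\left(3 t \right)}\right) e^{- 2 t}}{13}.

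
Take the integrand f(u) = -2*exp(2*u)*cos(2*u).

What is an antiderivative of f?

An antiderivative is F(u) = -(sin(2*u) + cos(2*u))*exp(2*u)/2.

An antiderivative F(u) passes only if d/du[F] lands on f(u) exactly.
Check: d/du[-(sin(2*u) + cos(2*u))*exp(2*u)/2] = -2*exp(2*u)*cos(2*u) = f(u).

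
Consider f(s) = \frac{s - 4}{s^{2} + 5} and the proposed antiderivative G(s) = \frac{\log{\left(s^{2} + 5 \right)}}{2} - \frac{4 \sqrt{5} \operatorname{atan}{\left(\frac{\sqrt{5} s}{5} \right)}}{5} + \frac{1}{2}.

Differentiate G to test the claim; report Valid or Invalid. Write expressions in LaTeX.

d/ds[G] = \frac{s - 4}{s^{2} + 5}
This equals f(s) exactly, so the claim holds.

Valid: G'(s) = f(s).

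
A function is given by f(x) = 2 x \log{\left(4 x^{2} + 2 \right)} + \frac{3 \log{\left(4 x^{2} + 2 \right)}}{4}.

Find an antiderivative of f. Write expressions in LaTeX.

Integrate term by term and add the pieces.
Check: d/dx[x^{2} \log{\left(4 x^{2} + 2 \right)} - x^{2} + \frac{3 x \log{\left(4 x^{2} + 2 \right)}}{4} - \frac{3 x}{2} + \frac{\log{\left(x^{2} + \frac{1}{2} \right)}}{2} + \frac{3 \sqrt{2} \operatorname{atan}{\left(\sqrt{2} x \right)}}{4}] = 2 x \log{\left(2 x^{2} + 1 \right)} + 2 x \log{\left(2 \right)} + \frac{3 \log{\left(2 x^{2} + 1 \right)}}{4} + \frac{3 \log{\left(2 \right)}}{4}, which equals f(x).

An antiderivative is F(x) = x^{2} \log{\left(4 x^{2} + 2 \right)} - x^{2} + \frac{3 x \log{\left(4 x^{2} + 2 \right)}}{4} - \frac{3 x}{2} + \frac{\log{\left(x^{2} + \frac{1}{2} \right)}}{2} + \frac{3 \sqrt{2} \operatorname{atan}{\left(\sqrt{2} x \right)}}{4}.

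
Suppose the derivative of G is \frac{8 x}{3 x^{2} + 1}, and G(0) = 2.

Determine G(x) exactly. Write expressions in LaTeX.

The substitution u = 3 x^{2} + 1 works: G'(x) is exactly (dG/du)*(du/dx) for that inner function.
A general antiderivative is \frac{4 \log{\left(3 x^{2} + 1 \right)}}{3} + C.
The condition gives C = 2 - (0) = 2.
So G(x) = \frac{2 \left(2 \log{\left(3 x^{2} + 1 \right)} + 3\right)}{3}.
Check: d/dx[\frac{2 \left(2 \log{\left(3 x^{2} + 1 \right)} + 3\right)}{3}] = \frac{8 x}{3 x^{2} + 1} = G'(x).

G(x) = \frac{2 \left(2 \log{\left(3 x^{2} + 1 \right)} + 3\right)}{3}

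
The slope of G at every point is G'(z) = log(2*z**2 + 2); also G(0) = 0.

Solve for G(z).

G(z) = z*log(2*z**2 + 2) - 2*z + 2*atan(z)

A candidate passes only if d/dz[G] lands on the given G'(z) exactly.
A general antiderivative is z*log(2*z**2 + 2) - 2*z + 2*atan(z) + C.
The condition gives C = 0 - (0) = 0.
So G(z) = z*log(2*z**2 + 2) - 2*z + 2*atan(z).
Check: d/dz[z*log(2*z**2 + 2) - 2*z + 2*atan(z)] = log(z**2 + 1) + log(2), which equals G'(z).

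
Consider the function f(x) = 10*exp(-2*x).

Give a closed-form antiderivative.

An antiderivative is F(x) = -5*exp(-2*x).

A candidate is checked by its d/dx: the result must match f(x).
Check: d/dx[-5*exp(-2*x)] = 10*exp(-2*x) = f(x).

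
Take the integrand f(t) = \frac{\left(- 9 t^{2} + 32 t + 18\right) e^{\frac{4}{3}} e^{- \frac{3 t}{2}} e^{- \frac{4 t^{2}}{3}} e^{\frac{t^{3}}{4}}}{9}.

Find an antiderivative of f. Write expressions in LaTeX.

An antiderivative is F(t) = - \frac{4 e^{\frac{4}{3}} e^{- \frac{3 t}{2}} e^{- \frac{4 t^{2}}{3}} e^{\frac{t^{3}}{4}}}{3}.

The substitution u = \frac{t^{3}}{4} - \frac{4 t^{2}}{3} - \frac{3 t}{2} + \frac{4}{3} works: f is exactly (dF/du)*(du/dt) for that inner function.
Check: d/dt[- \frac{4 e^{\frac{4}{3}} e^{- \frac{3 t}{2}} e^{- \frac{4 t^{2}}{3}} e^{\frac{t^{3}}{4}}}{3}] = \frac{\left(- 9 t^{2} e^{\frac{4}{3}} e^{\frac{t^{3}}{4}} + 32 t e^{\frac{4}{3}} e^{\frac{t^{3}}{4}} + 18 e^{\frac{4}{3}} e^{\frac{t^{3}}{4}}\right) e^{- \frac{3 t}{2}} e^{- \frac{4 t^{2}}{3}}}{9}, which equals f(t).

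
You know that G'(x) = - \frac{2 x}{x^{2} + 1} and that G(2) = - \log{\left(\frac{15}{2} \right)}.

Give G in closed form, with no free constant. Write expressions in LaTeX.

G(x) = - \log{\left(x^{2} + 1 \right)} - \log{\left(3 \right)} + \log{\left(2 \right)}

G'(x) matches the chain-rule pattern g'(h)*h' with inner function h(x) = \frac{3 x^{2}}{2} + \frac{3}{2}; substituting u = h(x) collapses the integral.
A general antiderivative is - \log{\left(\frac{3 x^{2}}{2} + \frac{3}{2} \right)} + C.
The condition gives C = - \log{\left(\frac{15}{2} \right)} - (- \log{\left(\frac{15}{2} \right)}) = 0.
So G(x) = - \log{\left(x^{2} + 1 \right)} - \log{\left(3 \right)} + \log{\left(2 \right)}.
Check: d/dx[- \log{\left(x^{2} + 1 \right)} - \log{\left(3 \right)} + \log{\left(2 \right)}] = - \frac{2 x}{x^{2} + 1} = G'(x).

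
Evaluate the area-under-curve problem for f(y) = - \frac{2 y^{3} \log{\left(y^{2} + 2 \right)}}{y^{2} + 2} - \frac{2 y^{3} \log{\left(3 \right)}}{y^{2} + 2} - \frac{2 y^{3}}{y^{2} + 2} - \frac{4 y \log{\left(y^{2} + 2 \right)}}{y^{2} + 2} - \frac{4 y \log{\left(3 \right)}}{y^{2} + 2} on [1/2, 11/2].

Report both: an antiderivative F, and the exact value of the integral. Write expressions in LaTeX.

Antiderivative: F(y) = - y^{2} \log{\left(3 y^{2} + 6 \right)}; value = - \frac{121 \log{\left(\frac{387}{4} \right)}}{4} + \frac{\log{\left(\frac{27}{4} \right)}}{4}

f has the shape u'v + uv' for u = - y^{2} and v = \log{\left(3 y^{2} + 6 \right)} — it is the derivative of the product u*v.
F(y) = - y^{2} \log{\left(3 y^{2} + 6 \right)} is an antiderivative of f.
Check: d/dy[- y^{2} \log{\left(3 y^{2} + 6 \right)}] = \frac{- 2 y^{3} \log{\left(y^{2} + 2 \right)} - 2 y^{3} \log{\left(3 \right)} - 2 y^{3} - 4 y \log{\left(y^{2} + 2 \right)} - 4 y \log{\left(3 \right)}}{y^{2} + 2}, which equals f(y).
F(11/2) = - \frac{121 \log{\left(\frac{387}{4} \right)}}{4}; F(1/2) = - \frac{\log{\left(\frac{27}{4} \right)}}{4}.
Integral = F(11/2) - F(1/2) = - \frac{121 \log{\left(\frac{387}{4} \right)}}{4} + \frac{\log{\left(\frac{27}{4} \right)}}{4}.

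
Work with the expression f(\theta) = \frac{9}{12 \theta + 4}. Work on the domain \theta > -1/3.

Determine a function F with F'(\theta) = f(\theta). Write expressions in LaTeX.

An antiderivative is F(\theta) = \frac{3 \log{\left(3 \theta + 1 \right)}}{4}.

An antiderivative F(\theta) passes only if d/d\theta[F] lands on f(\theta) exactly.
Check: d/d\theta[\frac{3 \log{\left(3 \theta + 1 \right)}}{4}] = \frac{9}{12 \theta + 4} = f(\theta).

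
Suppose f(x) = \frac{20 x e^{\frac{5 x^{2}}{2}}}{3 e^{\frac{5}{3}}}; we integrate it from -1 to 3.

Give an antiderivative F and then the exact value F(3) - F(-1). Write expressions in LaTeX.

Antiderivative: F(x) = \frac{4 e^{\frac{5 x^{2}}{2}}}{3 e^{\frac{5}{3}}}; value = - \frac{4 e^{\frac{5}{6}}}{3} + \frac{4 e^{\frac{125}{6}}}{3}

The substitution u = \frac{5 x^{2}}{2} - \frac{5}{3} works: f is exactly (dF/du)*(du/dx) for that inner function.
F(x) = \frac{4 e^{\frac{5 x^{2}}{2}}}{3 e^{\frac{5}{3}}} is an antiderivative of f.
Check: d/dx[\frac{4 e^{\frac{5 x^{2}}{2}}}{3 e^{\frac{5}{3}}}] = \frac{20 x e^{\frac{5 x^{2}}{2}}}{3 e^{\frac{5}{3}}} = f(x).
F(3) = \frac{4 e^{\frac{125}{6}}}{3}; F(-1) = \frac{4 e^{\frac{5}{6}}}{3}.
Integral = F(3) - F(-1) = - \frac{4 e^{\frac{5}{6}}}{3} + \frac{4 e^{\frac{125}{6}}}{3}.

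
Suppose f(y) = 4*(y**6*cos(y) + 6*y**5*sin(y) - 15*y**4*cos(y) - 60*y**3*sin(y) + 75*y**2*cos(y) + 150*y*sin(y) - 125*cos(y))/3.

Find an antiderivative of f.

Recognize the product-rule pattern: f = u'v + uv' with u = -4*(5 - y**2)**3/3, v = sin(y), so integration by parts undoes it.
Check: d/dy[-4*(5 - y**2)**3*sin(y)/3] = 4*y**6*cos(y)/3 + 8*y**5*sin(y) - 20*y**4*cos(y) - 80*y**3*sin(y) + 100*y**2*cos(y) + 200*y*sin(y) - 500*cos(y)/3, which equals f(y).

An antiderivative is F(y) = -4*(5 - y**2)**3*sin(y)/3.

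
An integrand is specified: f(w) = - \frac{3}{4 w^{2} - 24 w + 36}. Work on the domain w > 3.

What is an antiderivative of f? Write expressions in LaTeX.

Differentiate the proposed F(w) back; it has to land on f(w) exactly.
Check: d/dw[\frac{3}{2 \left(2 w - 6\right)}] = - \frac{3}{4 w^{2} - 24 w + 36} = f(w).

An antiderivative is F(w) = \frac{3}{2 \left(2 w - 6\right)}.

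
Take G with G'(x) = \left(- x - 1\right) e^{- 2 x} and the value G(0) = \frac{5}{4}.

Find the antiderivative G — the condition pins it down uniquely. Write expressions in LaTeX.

G'(x) has the shape u'v + uv' for u = \frac{x}{2} + \frac{3}{4} and v = e^{- 2 x} — it is the derivative of the product u*v.
A general antiderivative is \frac{\left(2 x + 3\right) e^{- 2 x}}{4} + C.
The condition gives C = \frac{5}{4} - (\frac{3}{4}) = \frac{1}{2}.
So G(x) = \frac{\left(2 x + 2 e^{2 x} + 3\right) e^{- 2 x}}{4}.
Check: d/dx[\frac{\left(2 x + 2 e^{2 x} + 3\right) e^{- 2 x}}{4}] = \left(- x - 1\right) e^{- 2 x} = G'(x).

G(x) = \frac{\left(2 x + 2 e^{2 x} + 3\right) e^{- 2 x}}{4}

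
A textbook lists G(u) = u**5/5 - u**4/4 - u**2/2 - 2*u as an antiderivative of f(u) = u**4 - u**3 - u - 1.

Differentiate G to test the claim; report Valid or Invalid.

d/du[G] = u**4 - u**3 - u - 2
d/du[G] - f(u) = -1 != 0.

Invalid: d/du[G] - f = -1, which is not 0.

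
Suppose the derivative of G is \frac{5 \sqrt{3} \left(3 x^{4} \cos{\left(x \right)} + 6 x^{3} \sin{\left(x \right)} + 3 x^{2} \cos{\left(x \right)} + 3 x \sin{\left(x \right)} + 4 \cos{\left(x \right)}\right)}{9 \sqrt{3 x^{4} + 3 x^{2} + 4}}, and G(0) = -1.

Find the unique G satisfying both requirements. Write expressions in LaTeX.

Recognize the product-rule pattern: G'(x) = u'v + uv' with u = \frac{5 \sqrt{x^{4} + x^{2} + \frac{4}{3}}}{3}, v = \sin{\left(x \right)}, so integration by parts undoes it.
A general antiderivative is \frac{5 \sqrt{x^{4} + x^{2} + \frac{4}{3}} \sin{\left(x \right)}}{3} + C.
The condition gives C = -1 - (0) = -1.
So G(x) = \frac{5 \sqrt{3} \sqrt{3 x^{4} + 3 x^{2} + 4} \sin{\left(x \right)} - 9}{9}.
Check: d/dx[\frac{5 \sqrt{3} \sqrt{3 x^{4} + 3 x^{2} + 4} \sin{\left(x \right)} - 9}{9}] = \frac{15 \sqrt{3} x^{4} \cos{\left(x \right)} + 30 \sqrt{3} x^{3} \sin{\left(x \right)} + 15 \sqrt{3} x^{2} \cos{\left(x \right)} + 15 \sqrt{3} x \sin{\left(x \right)} + 20 \sqrt{3} \cos{\left(x \right)}}{9 \sqrt{3 x^{4} + 3 x^{2} + 4}}, which equals G'(x).

G(x) = \frac{5 \sqrt{3} \sqrt{3 x^{4} + 3 x^{2} + 4} \sin{\left(x \right)} - 9}{9}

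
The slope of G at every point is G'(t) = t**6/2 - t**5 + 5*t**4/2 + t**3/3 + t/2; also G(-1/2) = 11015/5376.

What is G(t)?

G(t) = (6*t**7 - 14*t**6 + 42*t**5 + 7*t**4 + 21*t**2 + 168)/84

The integrand splits into summands that can be handled one at a time.
A general antiderivative is t**7/14 - t**6/6 + t**5/2 + t**4/12 + t**2/4 + C.
The condition gives C = 11015/5376 - (263/5376) = 2.
So G(t) = (6*t**7 - 14*t**6 + 42*t**5 + 7*t**4 + 21*t**2 + 168)/84.
Check: d/dt[(6*t**7 - 14*t**6 + 42*t**5 + 7*t**4 + 21*t**2 + 168)/84] = t**6/2 - t**5 + 5*t**4/2 + t**3/3 + t/2 = G'(t).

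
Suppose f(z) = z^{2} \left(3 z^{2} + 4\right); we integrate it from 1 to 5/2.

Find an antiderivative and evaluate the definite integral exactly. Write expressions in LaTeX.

Antiderivative: F(z) = \frac{3 z^{5}}{5} + \frac{4 z^{3}}{3}; value = \frac{12399}{160}

A candidate is checked by its d/dz: the result must match f(z).
F(z) = \frac{3 z^{5}}{5} + \frac{4 z^{3}}{3} is an antiderivative of f.
Check: d/dz[\frac{3 z^{5}}{5} + \frac{4 z^{3}}{3}] = 3 z^{4} + 4 z^{2}, which equals f(z).
F(5/2) = \frac{7625}{96}; F(1) = \frac{29}{15}.
Integral = F(5/2) - F(1) = \frac{12399}{160}.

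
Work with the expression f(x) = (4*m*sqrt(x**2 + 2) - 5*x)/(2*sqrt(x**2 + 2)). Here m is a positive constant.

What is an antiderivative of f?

For F(x) to be correct the identity F'(x) - f(x) = 0 must hold.
Check: d/dx[(4*m*x - 5*sqrt(x**2 + 2))/2] = (4*m*sqrt(x**2 + 2) - 5*x)/(2*sqrt(x**2 + 2)) = f(x).

An antiderivative is F(x) = (4*m*x - 5*sqrt(x**2 + 2))/2.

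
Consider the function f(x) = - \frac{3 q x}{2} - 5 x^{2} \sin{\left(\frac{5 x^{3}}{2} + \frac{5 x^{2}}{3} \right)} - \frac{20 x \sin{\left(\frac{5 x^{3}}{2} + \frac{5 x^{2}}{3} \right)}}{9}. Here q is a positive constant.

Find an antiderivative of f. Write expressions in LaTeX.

Integrate term by term and add the pieces.
Check: d/dx[- \frac{3 q x^{2}}{4} + \frac{2 \cos{\left(\frac{5 x^{3}}{2} + \frac{5 x^{2}}{3} \right)}}{3}] = - \frac{3 q x}{2} - 5 x^{2} \sin{\left(\frac{5 x^{3}}{2} + \frac{5 x^{2}}{3} \right)} - \frac{20 x \sin{\left(\frac{5 x^{3}}{2} + \frac{5 x^{2}}{3} \right)}}{9} = f(x).

An antiderivative is F(x) = - \frac{3 q x^{2}}{4} + \frac{2 \cos{\left(\frac{5 x^{3}}{2} + \frac{5 x^{2}}{3} \right)}}{3}.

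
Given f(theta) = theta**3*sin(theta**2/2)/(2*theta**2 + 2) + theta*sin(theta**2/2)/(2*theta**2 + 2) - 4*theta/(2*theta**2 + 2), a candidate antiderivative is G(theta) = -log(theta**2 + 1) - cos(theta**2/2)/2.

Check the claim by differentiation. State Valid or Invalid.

Valid - the claim checks out under differentiation.

d/dtheta[G] = (theta**3*sin(theta**2/2) + theta*sin(theta**2/2) - 4*theta)/(2*theta**2 + 2)
This equals f(theta) exactly, so the claim holds.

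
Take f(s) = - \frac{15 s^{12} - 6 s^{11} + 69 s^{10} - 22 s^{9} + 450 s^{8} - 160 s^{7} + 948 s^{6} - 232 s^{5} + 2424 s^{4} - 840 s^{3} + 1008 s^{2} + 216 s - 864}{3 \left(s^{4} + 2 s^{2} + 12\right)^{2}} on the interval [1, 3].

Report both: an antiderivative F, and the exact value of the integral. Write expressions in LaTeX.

Antiderivative: F(s) = \frac{- 6 s^{5} \left(s^{4} + 2 s^{2} + 12\right) + 3 s^{4} \left(s^{4} + 2 s^{2} + 12\right) - 12 s^{4} - 6 s^{3} \left(s^{4} + 2 s^{2} + 12\right) - 2 s^{2} \left(s^{4} + 2 s^{2} + 12\right) - 24 s^{2} + 12 s \left(s^{4} + 2 s^{2} + 12\right) - 180}{6 \left(s^{4} + 2 s^{2} + 12\right)}; value = - \frac{125608}{555}

Any candidate F(s) must reproduce f(s) exactly when differentiated.
F(s) = \frac{- 6 s^{5} \left(s^{4} + 2 s^{2} + 12\right) + 3 s^{4} \left(s^{4} + 2 s^{2} + 12\right) - 12 s^{4} - 6 s^{3} \left(s^{4} + 2 s^{2} + 12\right) - 2 s^{2} \left(s^{4} + 2 s^{2} + 12\right) - 24 s^{2} + 12 s \left(s^{4} + 2 s^{2} + 12\right) - 180}{6 \left(s^{4} + 2 s^{2} + 12\right)} is an antiderivative of f.
Check: d/ds[\frac{- 6 s^{5} \left(s^{4} + 2 s^{2} + 12\right) + 3 s^{4} \left(s^{4} + 2 s^{2} + 12\right) - 12 s^{4} - 6 s^{3} \left(s^{4} + 2 s^{2} + 12\right) - 2 s^{2} \left(s^{4} + 2 s^{2} + 12\right) - 24 s^{2} + 12 s \left(s^{4} + 2 s^{2} + 12\right) - 180}{6 \left(s^{4} + 2 s^{2} + 12\right)}] = \frac{- 15 s^{12} + 6 s^{11} - 69 s^{10} + 22 s^{9} - 450 s^{8} + 160 s^{7} - 948 s^{6} + 232 s^{5} - 2424 s^{4} + 840 s^{3} - 1008 s^{2} - 216 s + 864}{3 s^{8} + 12 s^{6} + 84 s^{4} + 144 s^{2} + 432}, which equals f(s).
F(3) = - \frac{16913}{74}; F(1) = - \frac{67}{30}.
Integral = F(3) - F(1) = - \frac{125608}{555}.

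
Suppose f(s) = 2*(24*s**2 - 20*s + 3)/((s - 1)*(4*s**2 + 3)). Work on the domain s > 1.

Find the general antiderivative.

A candidate is checked by its d/ds: the result must match f(s).
Check: d/ds[2*log(s - 1) + 5*log(2*s**2 + 3/2)] = (48*s**2 - 40*s + 6)/(4*s**3 - 4*s**2 + 3*s - 3), which equals f(s).

F(s) = 2*log(s - 1) + 5*log(2*s**2 + 3/2) + C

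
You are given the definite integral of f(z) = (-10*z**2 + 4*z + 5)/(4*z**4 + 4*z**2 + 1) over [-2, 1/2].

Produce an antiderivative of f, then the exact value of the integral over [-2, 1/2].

Recognize the product-rule pattern: f = u'v + uv' with u = 1/(2*z**2 + 1), v = 5*z - 1, so integration by parts undoes it.
F(z) = (5*z - 1)/(2*z**2 + 1) is an antiderivative of f.
Check: d/dz[(5*z - 1)/(2*z**2 + 1)] = (-10*z**2 + 4*z + 5)/(4*z**4 + 4*z**2 + 1) = f(z).
F(1/2) = 1; F(-2) = -11/9.
Integral = F(1/2) - F(-2) = 20/9.

Antiderivative: F(z) = (5*z - 1)/(2*z**2 + 1); value = 20/9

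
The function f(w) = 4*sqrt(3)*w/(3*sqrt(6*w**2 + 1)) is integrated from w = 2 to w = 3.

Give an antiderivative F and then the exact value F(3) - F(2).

Antiderivative: F(w) = 2*sqrt(3)*sqrt(6*w**2 + 1)/9; value = -10*sqrt(3)/9 + 2*sqrt(165)/9

The substitution u = 2*w**2 + 1/3 works: f is exactly (dF/du)*(du/dw) for that inner function.
F(w) = 2*sqrt(3)*sqrt(6*w**2 + 1)/9 is an antiderivative of f.
Check: d/dw[2*sqrt(3)*sqrt(6*w**2 + 1)/9] = 4*sqrt(3)*w/(3*sqrt(6*w**2 + 1)) = f(w).
F(3) = 2*sqrt(165)/9; F(2) = 10*sqrt(3)/9.
Integral = F(3) - F(2) = -10*sqrt(3)/9 + 2*sqrt(165)/9.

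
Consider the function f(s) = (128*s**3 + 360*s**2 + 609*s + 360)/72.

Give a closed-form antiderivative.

The substitution u = 2*s**2/3 + 5*s/4 + 2 works: f is exactly (dF/du)*(du/ds) for that inner function.
Check: d/ds[(8*s**2 + 15*s + 24)**2/144] = 16*s**3/9 + 5*s**2 + 203*s/24 + 5, which equals f(s).

An antiderivative is F(s) = (8*s**2 + 15*s + 24)**2/144.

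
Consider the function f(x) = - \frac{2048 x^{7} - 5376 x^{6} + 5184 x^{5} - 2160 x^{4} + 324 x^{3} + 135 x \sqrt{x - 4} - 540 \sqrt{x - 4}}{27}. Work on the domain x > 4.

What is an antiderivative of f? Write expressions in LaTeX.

Recover f(x) by differentiating a candidate F(x); any mismatch rules it out.
Check: d/dx[- \frac{256 x^{8} - 768 x^{7} + 864 x^{6} - 432 x^{5} + 81 x^{4} + 54 x^{2} \sqrt{x - 4} - 432 x \sqrt{x - 4} + 864 \sqrt{x - 4}}{27}] = \frac{- 2048 x^{7} \sqrt{x - 4} + 5376 x^{6} \sqrt{x - 4} - 5184 x^{5} \sqrt{x - 4} + 2160 x^{4} \sqrt{x - 4} - 324 x^{3} \sqrt{x - 4} - 135 x^{2} + 1080 x - 2160}{27 \sqrt{x - 4}}, which equals f(x).

An antiderivative is F(x) = - \frac{256 x^{8} - 768 x^{7} + 864 x^{6} - 432 x^{5} + 81 x^{4} + 54 x^{2} \sqrt{x - 4} - 432 x \sqrt{x - 4} + 864 \sqrt{x - 4}}{27}.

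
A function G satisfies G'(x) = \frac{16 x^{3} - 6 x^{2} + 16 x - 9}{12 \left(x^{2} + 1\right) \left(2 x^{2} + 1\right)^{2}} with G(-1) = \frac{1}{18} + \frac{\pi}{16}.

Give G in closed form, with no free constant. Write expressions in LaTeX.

G(x) = - \frac{x}{4 x^{2} + 2} - \frac{\operatorname{atan}{\left(x \right)}}{4} - \frac{2}{12 x^{2} + 6}

The proposed G(x) is checked by its d/dx: the result must match the given G'(x).
A general antiderivative is \frac{- x - \frac{2}{3}}{4 x^{2} + 2} - \frac{\operatorname{atan}{\left(x \right)}}{4} + C.
The condition gives C = \frac{1}{18} + \frac{\pi}{16} - (\frac{1}{18} + \frac{\pi}{16}) = 0.
So G(x) = - \frac{x}{4 x^{2} + 2} - \frac{\operatorname{atan}{\left(x \right)}}{4} - \frac{2}{12 x^{2} + 6}.
Check: d/dx[- \frac{x}{4 x^{2} + 2} - \frac{\operatorname{atan}{\left(x \right)}}{4} - \frac{2}{12 x^{2} + 6}] = \frac{16 x^{3} - 6 x^{2} + 16 x - 9}{48 x^{6} + 96 x^{4} + 60 x^{2} + 12}, which equals G'(x).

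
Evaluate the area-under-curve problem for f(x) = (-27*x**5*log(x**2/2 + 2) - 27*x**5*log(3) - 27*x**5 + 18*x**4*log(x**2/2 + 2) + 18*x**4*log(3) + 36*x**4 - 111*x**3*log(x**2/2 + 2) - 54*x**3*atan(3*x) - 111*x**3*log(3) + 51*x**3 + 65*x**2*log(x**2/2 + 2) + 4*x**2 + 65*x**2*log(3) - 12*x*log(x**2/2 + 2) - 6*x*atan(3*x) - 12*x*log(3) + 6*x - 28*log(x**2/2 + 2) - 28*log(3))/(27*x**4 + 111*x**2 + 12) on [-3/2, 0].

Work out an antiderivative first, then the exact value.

Recognize the product-rule pattern: f = u'v + uv' with u = -x**2/2 + 2*x/3 - atan(3*x) + 1, v = log(3*x**2/2 + 6), so integration by parts undoes it.
F(x) = (-3*x**2 + 4*x - 6*atan(3*x) + 6)*log(3*x**2/2 + 6)/6 is an antiderivative of f.
Check: d/dx[(-3*x**2 + 4*x - 6*atan(3*x) + 6)*log(3*x**2/2 + 6)/6] = (-27*x**5*log(x**2/2 + 2) - 27*x**5*log(3) - 27*x**5 + 18*x**4*log(x**2/2 + 2) + 18*x**4*log(3) + 36*x**4 - 111*x**3*log(x**2/2 + 2) - 54*x**3*atan(3*x) - 111*x**3*log(3) + 51*x**3 + 65*x**2*log(x**2/2 + 2) + 4*x**2 + 65*x**2*log(3) - 12*x*log(x**2/2 + 2) - 6*x*atan(3*x) - 12*x*log(3) + 6*x - 28*log(x**2/2 + 2) - 28*log(3))/(27*x**4 + 111*x**2 + 12) = f(x).
F(0) = log(6); F(-3/2) = -9*log(75/8)/8 + log(75/8)*atan(9/2).
Integral = F(0) - F(-3/2) = -log(75/8)*atan(9/2) + log(6) + 9*log(75/8)/8.

Antiderivative: F(x) = (-3*x**2 + 4*x - 6*atan(3*x) + 6)*log(3*x**2/2 + 6)/6; value = -log(75/8)*atan(9/2) + log(6) + 9*log(75/8)/8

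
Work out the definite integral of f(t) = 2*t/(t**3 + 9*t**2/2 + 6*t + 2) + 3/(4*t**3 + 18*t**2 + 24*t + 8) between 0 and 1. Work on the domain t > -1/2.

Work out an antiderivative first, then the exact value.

Factor the denominator (2*(t + 2)**2*(2*t + 1)) and decompose: f = -2/(9*(2*t + 1)) + 1/(9*(t + 2)) + 13/(6*(t + 2)**2); each piece integrates to a log, atan, or power term.
F(t) = -log(t + 1/2)/9 + log(t + 2)/9 - 13/(6*t + 12) is an antiderivative of f.
Check: d/dt[-log(t + 1/2)/9 + log(t + 2)/9 - 13/(6*t + 12)] = (8*t + 3)/(4*t**3 + 18*t**2 + 24*t + 8), which equals f(t).
F(1) = -13/18 - log(3/2)/9 + log(3)/9; F(0) = -13/12 + 2*log(2)/9.
Integral = F(1) - F(0) = -2*log(2)/9 - log(3/2)/9 + log(3)/9 + 13/36.

Antiderivative: F(t) = -log(t + 1/2)/9 + log(t + 2)/9 - 13/(6*t + 12); value = -2*log(2)/9 - log(3/2)/9 + log(3)/9 + 13/36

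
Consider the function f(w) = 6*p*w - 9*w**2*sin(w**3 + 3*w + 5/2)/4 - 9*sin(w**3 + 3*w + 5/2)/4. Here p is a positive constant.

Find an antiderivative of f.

An antiderivative is F(w) = 3*p*w**2 + 3*cos(w**3 + 3*w + 5/2)/4.

Integrate term by term and add the pieces.
Check: d/dw[3*p*w**2 + 3*cos(w**3 + 3*w + 5/2)/4] = 6*p*w - 9*w**2*sin(w**3 + 3*w + 5/2)/4 - 9*sin(w**3 + 3*w + 5/2)/4 = f(w).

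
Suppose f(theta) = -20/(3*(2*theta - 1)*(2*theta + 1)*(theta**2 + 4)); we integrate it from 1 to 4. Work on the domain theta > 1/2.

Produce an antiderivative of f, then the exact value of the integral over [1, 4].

Factor the denominator (3*(2*theta - 1)*(2*theta + 1)*(theta**2 + 4)) and decompose: f = 20/(51*(theta**2 + 4)) + 40/(51*(2*theta + 1)) - 40/(51*(2*theta - 1)); each piece integrates to a log, atan, or power term.
F(theta) = -20*log(theta - 1/2)/51 + 20*log(theta + 1/2)/51 + 10*atan(theta/2)/51 is an antiderivative of f.
Check: d/dtheta[-20*log(theta - 1/2)/51 + 20*log(theta + 1/2)/51 + 10*atan(theta/2)/51] = -20/(12*theta**4 + 45*theta**2 - 12), which equals f(theta).
F(4) = -20*log(7/2)/51 + 10*atan(2)/51 + 20*log(9/2)/51; F(1) = 10*atan(1/2)/51 + 20*log(3/2)/51 + 20*log(2)/51.
Integral = F(4) - F(1) = -20*log(7/2)/51 - 20*log(2)/51 - 20*log(3/2)/51 - 10*atan(1/2)/51 + 10*atan(2)/51 + 20*log(9/2)/51.

Antiderivative: F(theta) = -20*log(theta - 1/2)/51 + 20*log(theta + 1/2)/51 + 10*atan(theta/2)/51; value = -20*log(7/2)/51 - 20*log(2)/51 - 20*log(3/2)/51 - 10*atan(1/2)/51 + 10*atan(2)/51 + 20*log(9/2)/51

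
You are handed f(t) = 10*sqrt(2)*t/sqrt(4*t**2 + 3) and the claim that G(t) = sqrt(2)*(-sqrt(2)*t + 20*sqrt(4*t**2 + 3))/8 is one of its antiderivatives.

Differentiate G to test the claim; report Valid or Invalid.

Invalid: d/dt[G] - f = -1/4, which is not 0.

d/dt[G] = (40*sqrt(2)*t - sqrt(4*t**2 + 3))/(4*sqrt(4*t**2 + 3))
d/dt[G] - f(t) = -1/4 != 0.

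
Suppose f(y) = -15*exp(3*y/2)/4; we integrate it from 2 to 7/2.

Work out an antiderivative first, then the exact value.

Whatever form F(y) takes, F'(y) = f(y) is non-negotiable.
F(y) = -5*exp(3*y/2)/2 is an antiderivative of f.
Check: d/dy[-5*exp(3*y/2)/2] = -15*exp(3*y/2)/4 = f(y).
F(7/2) = -5*exp(21/4)/2; F(2) = -5*exp(3)/2.
Integral = F(7/2) - F(2) = -5*exp(21/4)/2 + 5*exp(3)/2.

Antiderivative: F(y) = -5*exp(3*y/2)/2; value = -5*exp(21/4)/2 + 5*exp(3)/2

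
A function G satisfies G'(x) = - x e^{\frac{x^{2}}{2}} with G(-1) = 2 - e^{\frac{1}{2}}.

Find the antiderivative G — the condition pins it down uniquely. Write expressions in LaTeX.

G'(x) matches the chain-rule pattern g'(h)*h' with inner function h(x) = \frac{x^{2}}{2}; substituting u = h(x) collapses the integral.
A general antiderivative is - e^{\frac{x^{2}}{2}} + C.
The condition gives C = 2 - e^{\frac{1}{2}} - (- e^{\frac{1}{2}}) = 2.
So G(x) = 2 - e^{\frac{x^{2}}{2}}.
Check: d/dx[2 - e^{\frac{x^{2}}{2}}] = - x e^{\frac{x^{2}}{2}} = G'(x).

G(x) = 2 - e^{\frac{x^{2}}{2}}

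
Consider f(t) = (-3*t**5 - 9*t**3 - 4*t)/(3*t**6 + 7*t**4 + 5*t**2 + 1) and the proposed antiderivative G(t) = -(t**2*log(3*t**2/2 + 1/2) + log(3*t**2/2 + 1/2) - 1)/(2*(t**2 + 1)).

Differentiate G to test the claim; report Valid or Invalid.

Valid: G'(t) = f(t).

d/dt[G] = (-3*t**5 - 9*t**3 - 4*t)/(3*t**6 + 7*t**4 + 5*t**2 + 1)
This equals f(t) exactly, so the claim holds.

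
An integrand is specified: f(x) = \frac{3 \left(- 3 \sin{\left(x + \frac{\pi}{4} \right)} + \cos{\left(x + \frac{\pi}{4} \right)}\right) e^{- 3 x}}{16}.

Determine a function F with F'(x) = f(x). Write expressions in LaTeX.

An antiderivative is F(x) = \frac{3 e^{- 3 x} \sin{\left(x + \frac{\pi}{4} \right)}}{16}.

f has the shape u'v + uv' for u = \frac{3 e^{- 3 x}}{16} and v = \sin{\left(x + \frac{\pi}{4} \right)} — it is the derivative of the product u*v.
Check: d/dx[\frac{3 e^{- 3 x} \sin{\left(x + \frac{\pi}{4} \right)}}{16}] = \frac{\left(- 9 \sin{\left(x + \frac{\pi}{4} \right)} + 3 \cos{\left(x + \frac{\pi}{4} \right)}\right) e^{- 3 x}}{16}, which equals f(x).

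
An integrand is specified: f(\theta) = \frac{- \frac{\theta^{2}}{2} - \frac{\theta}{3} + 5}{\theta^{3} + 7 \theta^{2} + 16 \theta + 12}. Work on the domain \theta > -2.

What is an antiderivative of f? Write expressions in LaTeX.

The denominator factors as 6 \left(\theta + 2\right)^{2} \left(\theta + 3\right); partial fractions split f into directly integrable pieces: \frac{3}{2 \left(\theta + 3\right)} - \frac{2}{\theta + 2} + \frac{11}{3 \left(\theta + 2\right)^{2}}.
Check: d/d\theta[- 2 \log{\left(\theta + 2 \right)} + \frac{3 \log{\left(\theta + 3 \right)}}{2} - \frac{11}{3 \theta + 6}] = \frac{- 3 \theta^{2} - 2 \theta + 30}{6 \theta^{3} + 42 \theta^{2} + 96 \theta + 72}, which equals f(\theta).

An antiderivative is F(\theta) = - 2 \log{\left(\theta + 2 \right)} + \frac{3 \log{\left(\theta + 3 \right)}}{2} - \frac{11}{3 \theta + 6}.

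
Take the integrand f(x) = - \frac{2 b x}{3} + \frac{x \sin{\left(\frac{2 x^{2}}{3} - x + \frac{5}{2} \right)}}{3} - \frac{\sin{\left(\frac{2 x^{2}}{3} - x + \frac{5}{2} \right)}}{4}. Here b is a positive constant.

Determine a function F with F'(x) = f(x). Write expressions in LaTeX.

An antiderivative is F(x) = - \frac{b x^{2}}{3} - \frac{\cos{\left(\frac{2 x^{2}}{3} - x + \frac{5}{2} \right)}}{4}.

Integrate term by term and add the pieces.
Check: d/dx[- \frac{b x^{2}}{3} - \frac{\cos{\left(\frac{2 x^{2}}{3} - x + \frac{5}{2} \right)}}{4}] = - \frac{2 b x}{3} + \frac{x \sin{\left(\frac{2 x^{2}}{3} - x + \frac{5}{2} \right)}}{3} - \frac{\sin{\left(\frac{2 x^{2}}{3} - x + \frac{5}{2} \right)}}{4} = f(x).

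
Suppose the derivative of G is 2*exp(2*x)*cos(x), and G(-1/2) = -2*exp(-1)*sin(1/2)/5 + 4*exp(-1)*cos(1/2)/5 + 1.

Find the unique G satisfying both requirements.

The proposed G(x) is checked by its d/dx: the result must match the given G'(x).
A general antiderivative is 2*exp(2*x)*sin(x)/5 + 4*exp(2*x)*cos(x)/5 + C.
The condition gives C = -2*exp(-1)*sin(1/2)/5 + 4*exp(-1)*cos(1/2)/5 + 1 - (-2*exp(-1)*sin(1/2)/5 + 4*exp(-1)*cos(1/2)/5) = 1.
So G(x) = 2*exp(2*x)*sin(x)/5 + 4*exp(2*x)*cos(x)/5 + 1.
Check: d/dx[2*exp(2*x)*sin(x)/5 + 4*exp(2*x)*cos(x)/5 + 1] = 2*exp(2*x)*cos(x) = G'(x).

G(x) = 2*exp(2*x)*sin(x)/5 + 4*exp(2*x)*cos(x)/5 + 1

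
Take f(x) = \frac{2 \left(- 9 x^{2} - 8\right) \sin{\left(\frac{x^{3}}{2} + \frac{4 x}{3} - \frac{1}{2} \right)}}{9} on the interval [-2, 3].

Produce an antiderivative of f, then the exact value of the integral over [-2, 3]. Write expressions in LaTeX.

Antiderivative: F(x) = \frac{4 \cos{\left(\frac{x^{3}}{2} + \frac{4 x}{3} - \frac{1}{2} \right)}}{3}; value = - \frac{4 \cos{\left(\frac{43}{6} \right)}}{3} + \frac{4 \cos{\left(17 \right)}}{3}

The substitution u = \frac{x^{3}}{2} + \frac{4 x}{3} - \frac{1}{2} works: f is exactly (dF/du)*(du/dx) for that inner function.
F(x) = \frac{4 \cos{\left(\frac{x^{3}}{2} + \frac{4 x}{3} - \frac{1}{2} \right)}}{3} is an antiderivative of f.
Check: d/dx[\frac{4 \cos{\left(\frac{x^{3}}{2} + \frac{4 x}{3} - \frac{1}{2} \right)}}{3}] = - 2 x^{2} \sin{\left(\frac{x^{3}}{2} + \frac{4 x}{3} - \frac{1}{2} \right)} - \frac{16 \sin{\left(\frac{x^{3}}{2} + \frac{4 x}{3} - \frac{1}{2} \right)}}{9}, which equals f(x).
F(3) = \frac{4 \cos{\left(17 \right)}}{3}; F(-2) = \frac{4 \cos{\left(\frac{43}{6} \right)}}{3}.
Integral = F(3) - F(-2) = - \frac{4 \cos{\left(\frac{43}{6} \right)}}{3} + \frac{4 \cos{\left(17 \right)}}{3}.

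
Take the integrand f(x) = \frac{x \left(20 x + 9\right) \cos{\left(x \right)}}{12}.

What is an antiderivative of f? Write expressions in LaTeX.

An antiderivative is F(x) = \frac{20 x^{2} \sin{\left(x \right)} + 9 x \sin{\left(x \right)} + 40 x \cos{\left(x \right)} - 40 \sin{\left(x \right)} + 9 \cos{\left(x \right)}}{12}.

Any candidate F(x) must reproduce f(x) exactly when differentiated.
Check: d/dx[\frac{20 x^{2} \sin{\left(x \right)} + 9 x \sin{\left(x \right)} + 40 x \cos{\left(x \right)} - 40 \sin{\left(x \right)} + 9 \cos{\left(x \right)}}{12}] = \frac{5 x^{2} \cos{\left(x \right)}}{3} + \frac{3 x \cos{\left(x \right)}}{4}, which equals f(x).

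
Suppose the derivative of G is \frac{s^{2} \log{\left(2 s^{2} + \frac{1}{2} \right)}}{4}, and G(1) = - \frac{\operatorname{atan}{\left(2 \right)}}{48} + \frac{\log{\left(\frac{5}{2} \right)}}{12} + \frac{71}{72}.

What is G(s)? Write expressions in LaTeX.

Recover the given G'(s) by differentiating a candidate G(s); any mismatch rules it out.
A general antiderivative is \frac{s^{3} \log{\left(2 s^{2} + \frac{1}{2} \right)}}{12} - \frac{s^{3}}{18} + \frac{s}{24} - \frac{\operatorname{atan}{\left(2 s \right)}}{48} + C.
The condition gives C = - \frac{\operatorname{atan}{\left(2 \right)}}{48} + \frac{\log{\left(\frac{5}{2} \right)}}{12} + \frac{71}{72} - (- \frac{\operatorname{atan}{\left(2 \right)}}{48} - \frac{1}{72} + \frac{\log{\left(\frac{5}{2} \right)}}{12}) = 1.
So G(s) = \frac{12 s^{3} \log{\left(2 s^{2} + \frac{1}{2} \right)} - 8 s^{3} + 6 s - 3 \operatorname{atan}{\left(2 s \right)} + 144}{144}.
Check: d/ds[\frac{12 s^{3} \log{\left(2 s^{2} + \frac{1}{2} \right)} - 8 s^{3} + 6 s - 3 \operatorname{atan}{\left(2 s \right)} + 144}{144}] = \frac{s^{2} \log{\left(2 s^{2} + \frac{1}{2} \right)}}{4} = G'(s).

G(s) = \frac{12 s^{3} \log{\left(2 s^{2} + \frac{1}{2} \right)} - 8 s^{3} + 6 s - 3 \operatorname{atan}{\left(2 s \right)} + 144}{144}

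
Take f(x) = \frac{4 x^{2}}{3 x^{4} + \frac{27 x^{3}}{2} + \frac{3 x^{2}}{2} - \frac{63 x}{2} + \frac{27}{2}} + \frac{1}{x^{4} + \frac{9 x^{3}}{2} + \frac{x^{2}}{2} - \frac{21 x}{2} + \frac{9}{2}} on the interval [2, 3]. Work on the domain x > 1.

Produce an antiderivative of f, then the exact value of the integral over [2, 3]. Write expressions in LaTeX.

Antiderivative: F(x) = \frac{7 \log{\left(x - 1 \right)}}{24} - \frac{32 \log{\left(x - \frac{1}{2} \right)}}{147} - \frac{29 \log{\left(x + 3 \right)}}{392} - \frac{13}{14 x + 42}; value = - \frac{32 \log{\left(\frac{5}{2} \right)}}{147} - \frac{29 \log{\left(6 \right)}}{392} + \frac{13}{420} + \frac{32 \log{\left(\frac{3}{2} \right)}}{147} + \frac{29 \log{\left(5 \right)}}{392} + \frac{7 \log{\left(2 \right)}}{24}

The denominator factors as 3 \left(x - 1\right) \left(x + 3\right)^{2} \left(2 x - 1\right); partial fractions split f into directly integrable pieces: - \frac{64}{147 \left(2 x - 1\right)} - \frac{29}{392 \left(x + 3\right)} + \frac{13}{14 \left(x + 3\right)^{2}} + \frac{7}{24 \left(x - 1\right)}.
F(x) = \frac{7 \log{\left(x - 1 \right)}}{24} - \frac{32 \log{\left(x - \frac{1}{2} \right)}}{147} - \frac{29 \log{\left(x + 3 \right)}}{392} - \frac{13}{14 x + 42} is an antiderivative of f.
Check: d/dx[\frac{7 \log{\left(x - 1 \right)}}{24} - \frac{32 \log{\left(x - \frac{1}{2} \right)}}{147} - \frac{29 \log{\left(x + 3 \right)}}{392} - \frac{13}{14 x + 42}] = \frac{8 x^{2} + 6}{6 x^{4} + 27 x^{3} + 3 x^{2} - 63 x + 27}, which equals f(x).
F(3) = - \frac{32 \log{\left(\frac{5}{2} \right)}}{147} - \frac{13}{84} - \frac{29 \log{\left(6 \right)}}{392} + \frac{7 \log{\left(2 \right)}}{24}; F(2) = - \frac{13}{70} - \frac{29 \log{\left(5 \right)}}{392} - \frac{32 \log{\left(\frac{3}{2} \right)}}{147}.
Integral = F(3) - F(2) = - \frac{32 \log{\left(\frac{5}{2} \right)}}{147} - \frac{29 \log{\left(6 \right)}}{392} + \frac{13}{420} + \frac{32 \log{\left(\frac{3}{2} \right)}}{147} + \frac{29 \log{\left(5 \right)}}{392} + \frac{7 \log{\left(2 \right)}}{24}.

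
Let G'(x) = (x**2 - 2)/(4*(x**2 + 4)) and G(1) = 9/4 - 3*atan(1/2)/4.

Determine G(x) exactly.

Differentiate the proposed G(x) back; it has to land on the given G'(x).
A general antiderivative is x/4 - 3*atan(x/2)/4 + C.
The condition gives C = 9/4 - 3*atan(1/2)/4 - (1/4 - 3*atan(1/2)/4) = 2.
So G(x) = x/4 - 3*atan(x/2)/4 + 2.
Check: d/dx[x/4 - 3*atan(x/2)/4 + 2] = (x**2 - 2)/(4*x**2 + 16), which equals G'(x).

G(x) = x/4 - 3*atan(x/2)/4 + 2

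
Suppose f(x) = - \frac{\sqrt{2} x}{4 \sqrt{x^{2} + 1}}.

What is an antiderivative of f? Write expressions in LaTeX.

f matches the chain-rule pattern g'(h)*h' with inner function h(x) = 2 x^{2} + 2; substituting u = h(x) collapses the integral.
Check: d/dx[- \frac{\sqrt{2} \sqrt{x^{2} + 1}}{4}] = - \frac{\sqrt{2} x}{4 \sqrt{x^{2} + 1}} = f(x).

An antiderivative is F(x) = - \frac{\sqrt{2} \sqrt{x^{2} + 1}}{4}.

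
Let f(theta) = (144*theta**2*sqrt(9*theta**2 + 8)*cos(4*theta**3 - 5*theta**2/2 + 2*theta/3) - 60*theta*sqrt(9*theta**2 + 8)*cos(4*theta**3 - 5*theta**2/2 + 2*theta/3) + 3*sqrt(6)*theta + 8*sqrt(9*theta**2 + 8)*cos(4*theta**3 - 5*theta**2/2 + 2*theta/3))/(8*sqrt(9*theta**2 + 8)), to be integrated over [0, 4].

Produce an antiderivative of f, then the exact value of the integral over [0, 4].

Antiderivative: F(theta) = (sqrt(6)*sqrt(9*theta**2 + 8) + 36*sin(4*theta**3 - 5*theta**2/2 + 2*theta/3))/24; value = 3*sin(656/3)/2 - sqrt(3)/6 + sqrt(57)/6

Check any antiderivative F(theta) by computing F'(theta) and comparing it with f(theta).
F(theta) = (sqrt(6)*sqrt(9*theta**2 + 8) + 36*sin(4*theta**3 - 5*theta**2/2 + 2*theta/3))/24 is an antiderivative of f.
Check: d/dtheta[(sqrt(6)*sqrt(9*theta**2 + 8) + 36*sin(4*theta**3 - 5*theta**2/2 + 2*theta/3))/24] = (144*theta**2*sqrt(9*theta**2 + 8)*cos(4*theta**3 - 5*theta**2/2 + 2*theta/3) - 60*theta*sqrt(9*theta**2 + 8)*cos(4*theta**3 - 5*theta**2/2 + 2*theta/3) + 3*sqrt(6)*theta + 8*sqrt(9*theta**2 + 8)*cos(4*theta**3 - 5*theta**2/2 + 2*theta/3))/(8*sqrt(9*theta**2 + 8)) = f(theta).
F(4) = 3*sin(656/3)/2 + sqrt(57)/6; F(0) = sqrt(3)/6.
Integral = F(4) - F(0) = 3*sin(656/3)/2 - sqrt(3)/6 + sqrt(57)/6.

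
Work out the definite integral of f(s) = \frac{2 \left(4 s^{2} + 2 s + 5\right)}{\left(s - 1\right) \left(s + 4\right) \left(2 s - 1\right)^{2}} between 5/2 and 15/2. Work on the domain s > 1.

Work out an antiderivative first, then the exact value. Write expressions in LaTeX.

Factor the denominator (\left(s - 1\right) \left(s + 4\right) \left(2 s - 1\right)^{2}) and decompose: f = - \frac{664}{81 \left(2 s - 1\right)} - \frac{56}{9 \left(2 s - 1\right)^{2}} - \frac{122}{405 \left(s + 4\right)} + \frac{22}{5 \left(s - 1\right)}; each piece integrates to a log, atan, or power term.
F(s) = \frac{22 \log{\left(s - 1 \right)}}{5} - \frac{332 \log{\left(s - \frac{1}{2} \right)}}{81} - \frac{122 \log{\left(s + 4 \right)}}{405} + \frac{28}{18 s - 9} is an antiderivative of f.
Check: d/ds[\frac{22 \log{\left(s - 1 \right)}}{5} - \frac{332 \log{\left(s - \frac{1}{2} \right)}}{81} - \frac{122 \log{\left(s + 4 \right)}}{405} + \frac{28}{18 s - 9}] = \frac{8 s^{2} + 4 s + 10}{4 s^{4} + 8 s^{3} - 27 s^{2} + 19 s - 4}, which equals f(s).
F(15/2) = - \frac{332 \log{\left(7 \right)}}{81} - \frac{122 \log{\left(\frac{23}{2} \right)}}{405} + \frac{2}{9} + \frac{22 \log{\left(\frac{13}{2} \right)}}{5}; F(5/2) = - \frac{332 \log{\left(2 \right)}}{81} - \frac{122 \log{\left(\frac{13}{2} \right)}}{405} + \frac{7}{9} + \frac{22 \log{\left(\frac{3}{2} \right)}}{5}.
Integral = F(15/2) - F(5/2) = - \frac{332 \log{\left(7 \right)}}{81} - \frac{22 \log{\left(\frac{3}{2} \right)}}{5} - \frac{122 \log{\left(\frac{23}{2} \right)}}{405} - \frac{5}{9} + \frac{332 \log{\left(2 \right)}}{81} + \frac{1904 \log{\left(\frac{13}{2} \right)}}{405}.

Antiderivative: F(s) = \frac{22 \log{\left(s - 1 \right)}}{5} - \frac{332 \log{\left(s - \frac{1}{2} \right)}}{81} - \frac{122 \log{\left(s + 4 \right)}}{405} + \frac{28}{18 s - 9}; value = - \frac{332 \log{\left(7 \right)}}{81} - \frac{22 \log{\left(\frac{3}{2} \right)}}{5} - \frac{122 \log{\left(\frac{23}{2} \right)}}{405} - \frac{5}{9} + \frac{332 \log{\left(2 \right)}}{81} + \frac{1904 \log{\left(\frac{13}{2} \right)}}{405}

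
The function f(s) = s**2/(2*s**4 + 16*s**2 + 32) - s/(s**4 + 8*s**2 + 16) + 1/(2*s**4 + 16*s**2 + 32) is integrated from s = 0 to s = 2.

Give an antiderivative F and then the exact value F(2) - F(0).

Antiderivative: F(s) = (5*s**2*atan(s/2) - 6*s + 20*atan(s/2) + 16)/(32*(s**2 + 4)); value = -7/64 + 5*pi/128

The integrand splits into summands that can be handled one at a time.
F(s) = (5*s**2*atan(s/2) - 6*s + 20*atan(s/2) + 16)/(32*(s**2 + 4)) is an antiderivative of f.
Check: d/ds[(5*s**2*atan(s/2) - 6*s + 20*atan(s/2) + 16)/(32*(s**2 + 4))] = (s**2 - 2*s + 1)/(2*s**4 + 16*s**2 + 32), which equals f(s).
F(2) = 1/64 + 5*pi/128; F(0) = 1/8.
Integral = F(2) - F(0) = -7/64 + 5*pi/128.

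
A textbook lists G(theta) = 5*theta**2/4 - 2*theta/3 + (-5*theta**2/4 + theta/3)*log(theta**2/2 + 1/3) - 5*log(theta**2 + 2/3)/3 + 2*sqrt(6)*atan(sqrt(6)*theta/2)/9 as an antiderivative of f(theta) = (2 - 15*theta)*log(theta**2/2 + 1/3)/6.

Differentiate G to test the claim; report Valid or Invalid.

Invalid: d/dtheta[G] - f = -5*theta/(3*theta**2 + 2), which is not 0.

d/dtheta[G] = (-45*theta**3*log(3*theta**2 + 2) + 45*theta**3*log(6) + 6*theta**2*log(3*theta**2 + 2) - 6*theta**2*log(6) - 30*theta*log(3*theta**2 + 2) - 30*theta + 30*theta*log(6) + 4*log(3*theta**2 + 2) - 4*log(6))/(18*theta**2 + 12)
d/dtheta[G] - f(theta) = -5*theta/(3*theta**2 + 2) != 0.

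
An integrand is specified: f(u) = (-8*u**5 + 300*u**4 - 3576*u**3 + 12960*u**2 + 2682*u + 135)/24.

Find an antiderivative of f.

The substitution w = u**2/3 - 5*u - 1/2 works: f is exactly (dF/dw)*(dw/du) for that inner function.
Check: d/du[-(2*u**2 - 30*u - 3)**3/144] = -u**5/3 + 25*u**4/2 - 149*u**3 + 540*u**2 + 447*u/4 + 45/8, which equals f(u).

An antiderivative is F(u) = -(2*u**2 - 30*u - 3)**3/144.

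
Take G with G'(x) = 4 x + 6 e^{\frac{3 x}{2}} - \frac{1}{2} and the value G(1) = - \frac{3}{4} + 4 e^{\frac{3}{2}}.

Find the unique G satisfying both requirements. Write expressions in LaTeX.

The integrand splits into summands that can be handled one at a time.
A general antiderivative is 2 x^{2} - \frac{x}{2} + 4 e^{\frac{3 x}{2}} - \frac{5}{4} + C.
The condition gives C = - \frac{3}{4} + 4 e^{\frac{3}{2}} - (\frac{1}{4} + 4 e^{\frac{3}{2}}) = -1.
So G(x) = \frac{8 x^{2} - 2 x + 16 e^{\frac{3 x}{2}} - 9}{4}.
Check: d/dx[\frac{8 x^{2} - 2 x + 16 e^{\frac{3 x}{2}} - 9}{4}] = 4 x + 6 e^{\frac{3 x}{2}} - \frac{1}{2} = G'(x).

G(x) = \frac{8 x^{2} - 2 x + 16 e^{\frac{3 x}{2}} - 9}{4}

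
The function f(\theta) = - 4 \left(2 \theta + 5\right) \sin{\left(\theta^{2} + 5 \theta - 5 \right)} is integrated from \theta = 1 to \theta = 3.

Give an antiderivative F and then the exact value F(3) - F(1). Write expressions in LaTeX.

f matches the chain-rule pattern g'(h)*h' with inner function h(\theta) = \theta^{2} + 5 \theta - 5; substituting u = h(\theta) collapses the integral.
F(\theta) = 4 \cos{\left(\theta^{2} + 5 \theta - 5 \right)} is an antiderivative of f.
Check: d/d\theta[4 \cos{\left(\theta^{2} + 5 \theta - 5 \right)}] = - 8 \theta \sin{\left(\theta^{2} + 5 \theta - 5 \right)} - 20 \sin{\left(\theta^{2} + 5 \theta - 5 \right)}, which equals f(\theta).
F(3) = 4 \cos{\left(19 \right)}; F(1) = 4 \cos{\left(1 \right)}.
Integral = F(3) - F(1) = - 4 \cos{\left(1 \right)} + 4 \cos{\left(19 \right)}.

Antiderivative: F(\theta) = 4 \cos{\left(\theta^{2} + 5 \theta - 5 \right)}; value = - 4 \cos{\left(1 \right)} + 4 \cos{\left(19 \right)}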